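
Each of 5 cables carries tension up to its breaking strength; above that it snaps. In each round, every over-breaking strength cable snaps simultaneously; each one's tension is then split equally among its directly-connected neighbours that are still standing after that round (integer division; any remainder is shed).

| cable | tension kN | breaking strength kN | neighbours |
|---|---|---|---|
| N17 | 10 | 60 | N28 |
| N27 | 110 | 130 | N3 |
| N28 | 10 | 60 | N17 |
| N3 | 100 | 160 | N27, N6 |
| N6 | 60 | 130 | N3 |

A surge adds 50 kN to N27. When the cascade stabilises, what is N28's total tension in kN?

Round 1 — N27 at 160 > 130. N27 snaps.
  N27 sheds 160 kN to N3: 160 each.
    N3: 100+160 = 260 > 160
Round 2 — N3 snaps.
  N3 sheds 260 kN to N6: 260 each.
    N6: 60+260 = 320 > 130
Round 3 — N6 snaps.
  N6 sheds 320 kN: no online neighbours, lost.
No further breaks.

10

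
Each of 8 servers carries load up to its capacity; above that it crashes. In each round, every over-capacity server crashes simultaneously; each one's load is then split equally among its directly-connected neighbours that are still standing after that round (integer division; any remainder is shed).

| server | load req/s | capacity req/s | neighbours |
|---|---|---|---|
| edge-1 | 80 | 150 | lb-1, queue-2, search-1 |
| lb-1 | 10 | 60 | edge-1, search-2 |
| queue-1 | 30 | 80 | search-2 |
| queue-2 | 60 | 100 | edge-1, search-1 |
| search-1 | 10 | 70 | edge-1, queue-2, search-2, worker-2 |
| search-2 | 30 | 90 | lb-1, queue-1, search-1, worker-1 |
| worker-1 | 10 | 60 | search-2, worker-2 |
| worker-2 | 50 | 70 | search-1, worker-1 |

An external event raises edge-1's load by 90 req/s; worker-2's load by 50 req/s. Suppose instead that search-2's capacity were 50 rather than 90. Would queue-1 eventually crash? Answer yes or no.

With search-2's capacity at 50:
Round 1 — edge-1 at 170 > 150; worker-2 at 100 > 70. edge-1, worker-2 crash.
  edge-1 sheds 170 req/s to lb-1, queue-2, search-1: 56 each (2 lost).
    lb-1: 10+56 = 66 > 60
    queue-2: 60+56 = 116 > 100
    search-1: 10+56 = 66 ≤ 70
  worker-2 sheds 100 req/s to search-1, worker-1: 50 each.
    search-1: 66+50 = 116 > 70
    worker-1: 10+50 = 60 ≤ 60
Round 2 — lb-1, queue-2, search-1 crash.
  lb-1 sheds 66 req/s to search-2: 66 each.
    search-2: 30+66 = 96 > 50
  queue-2 sheds 116 req/s: no online neighbours, lost.
  search-1 sheds 116 req/s to search-2: 116 each.
    search-2: 96+116 = 212 > 50
Round 3 — search-2 crashes.
  search-2 sheds 212 req/s to queue-1, worker-1: 106 each.
    queue-1: 30+106 = 136 > 80
    worker-1: 60+106 = 166 > 60
Round 4 — queue-1, worker-1 crash.
  queue-1 sheds 136 req/s: no online neighbours, lost.
  worker-1 sheds 166 req/s: no online neighbours, lost.
No further crashes.

yes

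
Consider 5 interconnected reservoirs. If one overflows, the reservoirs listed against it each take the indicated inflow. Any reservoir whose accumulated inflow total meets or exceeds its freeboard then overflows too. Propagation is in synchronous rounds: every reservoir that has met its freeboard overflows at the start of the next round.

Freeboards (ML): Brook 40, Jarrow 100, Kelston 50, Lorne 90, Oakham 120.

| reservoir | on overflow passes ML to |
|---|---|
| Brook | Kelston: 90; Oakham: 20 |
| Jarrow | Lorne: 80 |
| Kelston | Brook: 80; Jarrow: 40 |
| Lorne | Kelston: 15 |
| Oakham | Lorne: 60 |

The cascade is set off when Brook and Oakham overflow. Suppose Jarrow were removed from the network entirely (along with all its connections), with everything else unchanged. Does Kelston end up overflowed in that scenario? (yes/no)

With Jarrow removed:
Round 1 — Brook, Oakham overflow (initial).
  Kelston: +90 → 90 ≥ 50
  Lorne: +60 → 60 < 90
Round 2 — Kelston overflows.
No further overflows.

yes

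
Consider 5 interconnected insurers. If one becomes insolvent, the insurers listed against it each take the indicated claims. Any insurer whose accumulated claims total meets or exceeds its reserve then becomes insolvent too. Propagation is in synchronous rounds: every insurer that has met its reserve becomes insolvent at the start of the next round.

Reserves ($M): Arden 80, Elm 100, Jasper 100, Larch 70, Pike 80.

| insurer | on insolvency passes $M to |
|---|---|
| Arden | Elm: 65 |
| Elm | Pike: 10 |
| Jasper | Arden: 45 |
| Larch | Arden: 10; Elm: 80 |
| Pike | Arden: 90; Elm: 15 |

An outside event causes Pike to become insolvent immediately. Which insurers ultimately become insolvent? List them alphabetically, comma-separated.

Arden, Pike

Round 1 — Pike becomes insolvent (initial).
  Arden: +90 → 90 ≥ 80
  Elm: +15 → 15 < 100
Round 2 — Arden becomes insolvent.
  Elm: +65 → 80 < 100
No further insolvencies.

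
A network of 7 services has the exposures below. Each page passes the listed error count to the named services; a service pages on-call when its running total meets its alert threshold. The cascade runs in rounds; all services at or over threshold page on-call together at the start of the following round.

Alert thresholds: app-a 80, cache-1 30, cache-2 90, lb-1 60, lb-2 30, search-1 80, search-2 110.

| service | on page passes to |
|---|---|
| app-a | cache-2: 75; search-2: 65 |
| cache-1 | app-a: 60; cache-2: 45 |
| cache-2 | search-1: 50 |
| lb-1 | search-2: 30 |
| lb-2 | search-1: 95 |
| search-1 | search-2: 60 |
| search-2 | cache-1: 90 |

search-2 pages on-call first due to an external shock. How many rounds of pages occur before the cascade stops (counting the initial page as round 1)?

Round 1 — search-2 pages on-call (initial).
  cache-1: +90 → 90 ≥ 30
Round 2 — cache-1 pages on-call.
  app-a: +60 → 60 < 80
  cache-2: +45 → 45 < 90
No further pages.

2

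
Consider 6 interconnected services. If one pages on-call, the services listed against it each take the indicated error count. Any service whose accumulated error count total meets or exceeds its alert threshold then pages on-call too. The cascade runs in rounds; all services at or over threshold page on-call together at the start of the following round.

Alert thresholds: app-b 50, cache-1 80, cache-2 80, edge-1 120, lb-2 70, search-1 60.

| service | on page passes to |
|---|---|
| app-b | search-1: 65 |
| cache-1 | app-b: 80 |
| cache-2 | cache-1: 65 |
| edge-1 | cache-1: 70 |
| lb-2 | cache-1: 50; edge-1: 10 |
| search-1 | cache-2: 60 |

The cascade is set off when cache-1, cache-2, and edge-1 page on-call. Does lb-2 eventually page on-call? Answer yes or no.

Round 1 — cache-1, cache-2, edge-1 page on-call (initial).
  app-b: +80 → 80 ≥ 50
Round 2 — app-b pages on-call.
  search-1: +65 → 65 ≥ 60
Round 3 — search-1 pages on-call.
No further pages.

no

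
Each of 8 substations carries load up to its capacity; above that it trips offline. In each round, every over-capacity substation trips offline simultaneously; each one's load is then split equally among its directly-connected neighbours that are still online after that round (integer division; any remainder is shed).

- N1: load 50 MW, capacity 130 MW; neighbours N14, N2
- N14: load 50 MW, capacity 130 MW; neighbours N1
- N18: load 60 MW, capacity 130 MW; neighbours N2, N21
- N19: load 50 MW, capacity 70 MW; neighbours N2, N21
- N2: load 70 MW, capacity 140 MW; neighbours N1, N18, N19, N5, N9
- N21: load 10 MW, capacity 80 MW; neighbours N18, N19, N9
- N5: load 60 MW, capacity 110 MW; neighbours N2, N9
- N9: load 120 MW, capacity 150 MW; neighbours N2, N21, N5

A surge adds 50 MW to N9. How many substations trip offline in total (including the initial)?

Round 1 — N9 at 170 > 150. N9 trips offline.
  N9 sheds 170 MW to N2, N21, N5: 56 each (2 lost).
    N2: 70+56 = 126 ≤ 140
    N21: 10+56 = 66 ≤ 80
    N5: 60+56 = 116 > 110
Round 2 — N5 trips offline.
  N5 sheds 116 MW to N2: 116 each.
    N2: 126+116 = 242 > 140
Round 3 — N2 trips offline.
  N2 sheds 242 MW to N1, N18, N19: 80 each (2 lost).
    N1: 50+80 = 130 ≤ 130
    N18: 60+80 = 140 > 130
    N19: 50+80 = 130 > 70
Round 4 — N18, N19 trip offline.
  N18 sheds 140 MW to N21: 140 each.
    N21: 66+140 = 206 > 80
  N19 sheds 130 MW to N21: 130 each.
    N21: 206+130 = 336 > 80
Round 5 — N21 trips offline.
  N21 sheds 336 MW: no online neighbours, lost.
No further trips.

6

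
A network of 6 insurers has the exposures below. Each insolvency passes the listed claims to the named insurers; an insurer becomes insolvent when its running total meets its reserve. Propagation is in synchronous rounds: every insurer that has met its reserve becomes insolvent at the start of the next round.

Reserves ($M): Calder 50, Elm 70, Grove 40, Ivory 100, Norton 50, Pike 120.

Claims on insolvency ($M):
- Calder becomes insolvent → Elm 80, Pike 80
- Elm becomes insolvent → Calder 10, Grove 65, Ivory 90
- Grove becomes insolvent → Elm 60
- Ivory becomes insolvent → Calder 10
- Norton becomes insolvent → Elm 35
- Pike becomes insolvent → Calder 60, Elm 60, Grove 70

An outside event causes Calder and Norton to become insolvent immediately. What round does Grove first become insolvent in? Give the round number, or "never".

Round 1 — Calder, Norton become insolvent (initial).
  Elm: +80+35 → 115 ≥ 70
  Pike: +80 → 80 < 120
Round 2 — Elm becomes insolvent.
  Grove: +65 → 65 ≥ 40
  Ivory: +90 → 90 < 100
Round 3 — Grove becomes insolvent.
No further insolvencies.

3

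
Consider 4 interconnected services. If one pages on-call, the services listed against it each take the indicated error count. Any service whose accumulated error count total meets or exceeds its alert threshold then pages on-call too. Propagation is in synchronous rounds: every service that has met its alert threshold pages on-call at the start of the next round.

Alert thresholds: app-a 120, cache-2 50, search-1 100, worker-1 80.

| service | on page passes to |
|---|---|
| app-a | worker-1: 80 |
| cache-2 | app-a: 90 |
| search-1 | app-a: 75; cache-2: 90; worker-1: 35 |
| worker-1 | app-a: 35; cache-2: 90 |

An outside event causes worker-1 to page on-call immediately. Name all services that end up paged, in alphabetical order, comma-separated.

Round 1 — worker-1 pages on-call (initial).
  app-a: +35 → 35 < 120
  cache-2: +90 → 90 ≥ 50
Round 2 — cache-2 pages on-call.
  app-a: +90 → 125 ≥ 120
Round 3 — app-a pages on-call.
No further pages.

app-a, cache-2, worker-1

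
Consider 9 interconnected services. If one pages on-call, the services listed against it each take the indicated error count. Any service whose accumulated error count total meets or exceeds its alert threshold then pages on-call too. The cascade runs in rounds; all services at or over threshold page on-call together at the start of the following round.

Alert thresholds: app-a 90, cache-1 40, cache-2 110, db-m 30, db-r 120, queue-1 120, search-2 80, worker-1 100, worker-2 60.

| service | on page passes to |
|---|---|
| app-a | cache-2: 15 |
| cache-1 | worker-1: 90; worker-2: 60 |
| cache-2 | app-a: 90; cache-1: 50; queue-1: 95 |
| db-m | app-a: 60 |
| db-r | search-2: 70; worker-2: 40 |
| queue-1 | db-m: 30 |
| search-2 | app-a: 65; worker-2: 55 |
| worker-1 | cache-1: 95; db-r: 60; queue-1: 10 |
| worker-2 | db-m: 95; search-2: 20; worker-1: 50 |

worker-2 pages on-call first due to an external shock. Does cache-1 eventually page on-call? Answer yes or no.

no

Round 1 — worker-2 pages on-call (initial).
  db-m: +95 → 95 ≥ 30
  search-2: +20 → 20 < 80
  worker-1: +50 → 50 < 100
Round 2 — db-m pages on-call.
  app-a: +60 → 60 < 90
No further pages.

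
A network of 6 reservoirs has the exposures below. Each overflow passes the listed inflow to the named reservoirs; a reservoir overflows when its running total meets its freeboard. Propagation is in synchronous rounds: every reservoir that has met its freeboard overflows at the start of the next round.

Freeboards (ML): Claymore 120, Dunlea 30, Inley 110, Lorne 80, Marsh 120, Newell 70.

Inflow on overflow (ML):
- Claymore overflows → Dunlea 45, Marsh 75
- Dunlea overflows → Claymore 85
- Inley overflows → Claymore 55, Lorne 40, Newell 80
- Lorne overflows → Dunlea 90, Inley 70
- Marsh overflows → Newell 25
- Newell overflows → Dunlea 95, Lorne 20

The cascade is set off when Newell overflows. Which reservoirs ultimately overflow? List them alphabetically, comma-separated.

Dunlea, Newell

Round 1 — Newell overflows (initial).
  Dunlea: +95 → 95 ≥ 30
  Lorne: +20 → 20 < 80
Round 2 — Dunlea overflows.
  Claymore: +85 → 85 < 120
No further overflows.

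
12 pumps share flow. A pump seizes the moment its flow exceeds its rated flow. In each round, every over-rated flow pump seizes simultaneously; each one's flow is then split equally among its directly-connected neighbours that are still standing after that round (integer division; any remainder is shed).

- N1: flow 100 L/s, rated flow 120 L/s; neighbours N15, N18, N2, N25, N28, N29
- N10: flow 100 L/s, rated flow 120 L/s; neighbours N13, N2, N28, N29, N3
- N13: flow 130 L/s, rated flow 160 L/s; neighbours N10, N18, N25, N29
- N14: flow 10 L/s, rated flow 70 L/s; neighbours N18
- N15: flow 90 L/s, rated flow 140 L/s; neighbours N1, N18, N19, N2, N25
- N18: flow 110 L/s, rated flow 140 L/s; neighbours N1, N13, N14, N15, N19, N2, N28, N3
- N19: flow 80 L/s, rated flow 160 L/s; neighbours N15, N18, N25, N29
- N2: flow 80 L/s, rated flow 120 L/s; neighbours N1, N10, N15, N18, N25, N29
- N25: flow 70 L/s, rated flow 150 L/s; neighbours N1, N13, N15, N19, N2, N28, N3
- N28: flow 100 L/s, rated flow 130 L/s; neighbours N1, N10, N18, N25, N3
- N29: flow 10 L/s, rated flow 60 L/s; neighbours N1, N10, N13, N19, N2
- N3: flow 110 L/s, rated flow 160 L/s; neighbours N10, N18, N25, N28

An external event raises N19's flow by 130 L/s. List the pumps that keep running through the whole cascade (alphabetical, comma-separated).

N14

Round 1 — N19 at 210 > 160. N19 seizes.
  N19 sheds 210 L/s to N15, N18, N25, N29: 52 each (2 lost).
    N15: 90+52 = 142 > 140
    N18: 110+52 = 162 > 140
    N25: 70+52 = 122 ≤ 150
    N29: 10+52 = 62 > 60
Round 2 — N15, N18, N29 seize.
  N15 sheds 142 L/s to N1, N2, N25: 47 each (1 lost).
    N1: 100+47 = 147 > 120
    N2: 80+47 = 127 > 120
    N25: 122+47 = 169 > 150
  N18 sheds 162 L/s to N1, N13, N14, N2, N28, N3: 27 each.
    N1: 147+27 = 174 > 120
    N13: 130+27 = 157 ≤ 160
    N14: 10+27 = 37 ≤ 70
    N2: 127+27 = 154 > 120
    N28: 100+27 = 127 ≤ 130
    N3: 110+27 = 137 ≤ 160
  N29 sheds 62 L/s to N1, N10, N13, N2: 15 each (2 lost).
    N1: 174+15 = 189 > 120
    N10: 100+15 = 115 ≤ 120
    N13: 157+15 = 172 > 160
    N2: 154+15 = 169 > 120
Round 3 — N1, N13, N2, N25 seize.
  N1 sheds 189 L/s to N28: 189 each.
    N28: 127+189 = 316 > 130
  N13 sheds 172 L/s to N10: 172 each.
    N10: 115+172 = 287 > 120
  N2 sheds 169 L/s to N10: 169 each.
    N10: 287+169 = 456 > 120
  N25 sheds 169 L/s to N28, N3: 84 each (1 lost).
    N28: 316+84 = 400 > 130
    N3: 137+84 = 221 > 160
Round 4 — N10, N28, N3 seize.
  N10 sheds 456 L/s: no online neighbours, lost.
  N28 sheds 400 L/s: no online neighbours, lost.
  N3 sheds 221 L/s: no online neighbours, lost.
No further seizures.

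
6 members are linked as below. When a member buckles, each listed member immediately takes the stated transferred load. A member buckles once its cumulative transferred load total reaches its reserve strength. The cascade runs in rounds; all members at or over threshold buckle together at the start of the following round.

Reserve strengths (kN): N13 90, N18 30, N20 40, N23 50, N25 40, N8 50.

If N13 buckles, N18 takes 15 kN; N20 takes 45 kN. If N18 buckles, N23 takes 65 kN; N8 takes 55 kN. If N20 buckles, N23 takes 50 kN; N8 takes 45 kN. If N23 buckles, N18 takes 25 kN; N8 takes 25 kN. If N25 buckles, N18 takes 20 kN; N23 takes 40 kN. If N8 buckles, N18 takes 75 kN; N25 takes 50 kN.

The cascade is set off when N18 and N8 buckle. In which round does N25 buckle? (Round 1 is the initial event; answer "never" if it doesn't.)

2

Round 1 — N18, N8 buckle (initial).
  N23: +65 → 65 ≥ 50
  N25: +50 → 50 ≥ 40
Round 2 — N23, N25 buckle.
No further bucklings.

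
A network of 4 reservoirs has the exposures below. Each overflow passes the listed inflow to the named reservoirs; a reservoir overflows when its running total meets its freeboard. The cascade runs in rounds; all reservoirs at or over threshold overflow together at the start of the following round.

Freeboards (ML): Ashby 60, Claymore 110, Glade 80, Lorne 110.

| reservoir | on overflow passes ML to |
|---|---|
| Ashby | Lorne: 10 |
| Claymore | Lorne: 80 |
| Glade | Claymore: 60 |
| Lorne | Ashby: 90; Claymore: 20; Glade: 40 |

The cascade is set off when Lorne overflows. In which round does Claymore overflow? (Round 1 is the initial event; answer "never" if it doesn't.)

Round 1 — Lorne overflows (initial).
  Ashby: +90 → 90 ≥ 60
  Claymore: +20 → 20 < 110
  Glade: +40 → 40 < 80
Round 2 — Ashby overflows.
No further overflows.

never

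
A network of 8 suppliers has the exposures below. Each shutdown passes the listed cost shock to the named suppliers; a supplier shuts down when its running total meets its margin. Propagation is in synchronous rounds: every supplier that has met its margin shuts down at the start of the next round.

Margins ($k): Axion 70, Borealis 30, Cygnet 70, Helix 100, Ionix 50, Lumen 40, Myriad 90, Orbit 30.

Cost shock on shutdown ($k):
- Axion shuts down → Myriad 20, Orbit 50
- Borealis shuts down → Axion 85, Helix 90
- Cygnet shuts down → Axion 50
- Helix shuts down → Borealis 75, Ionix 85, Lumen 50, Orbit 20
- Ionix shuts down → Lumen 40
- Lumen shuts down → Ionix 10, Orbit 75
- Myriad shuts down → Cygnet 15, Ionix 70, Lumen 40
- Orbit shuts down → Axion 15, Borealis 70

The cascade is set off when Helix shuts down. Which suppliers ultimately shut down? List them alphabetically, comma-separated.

Round 1 — Helix shuts down (initial).
  Borealis: +75 → 75 ≥ 30
  Ionix: +85 → 85 ≥ 50
  Lumen: +50 → 50 ≥ 40
  Orbit: +20 → 20 < 30
Round 2 — Borealis, Ionix, Lumen shut down.
  Axion: +85 → 85 ≥ 70
  Orbit: +75 → 95 ≥ 30
Round 3 — Axion, Orbit shut down.
  Myriad: +20 → 20 < 90
No further shutdowns.

Axion, Borealis, Helix, Ionix, Lumen, Orbit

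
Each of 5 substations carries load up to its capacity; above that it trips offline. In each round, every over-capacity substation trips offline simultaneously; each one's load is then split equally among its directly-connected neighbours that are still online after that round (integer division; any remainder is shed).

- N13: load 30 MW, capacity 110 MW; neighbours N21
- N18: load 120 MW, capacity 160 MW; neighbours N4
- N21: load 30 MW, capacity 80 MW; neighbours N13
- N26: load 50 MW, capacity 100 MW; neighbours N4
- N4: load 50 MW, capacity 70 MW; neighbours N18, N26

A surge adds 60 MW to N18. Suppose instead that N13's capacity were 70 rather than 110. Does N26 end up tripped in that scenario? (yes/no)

With N13's capacity at 70:
Round 1 — N18 at 180 > 160. N18 trips offline.
  N18 sheds 180 MW to N4: 180 each.
    N4: 50+180 = 230 > 70
Round 2 — N4 trips offline.
  N4 sheds 230 MW to N26: 230 each.
    N26: 50+230 = 280 > 100
Round 3 — N26 trips offline.
  N26 sheds 280 MW: no online neighbours, lost.
No further trips.

yes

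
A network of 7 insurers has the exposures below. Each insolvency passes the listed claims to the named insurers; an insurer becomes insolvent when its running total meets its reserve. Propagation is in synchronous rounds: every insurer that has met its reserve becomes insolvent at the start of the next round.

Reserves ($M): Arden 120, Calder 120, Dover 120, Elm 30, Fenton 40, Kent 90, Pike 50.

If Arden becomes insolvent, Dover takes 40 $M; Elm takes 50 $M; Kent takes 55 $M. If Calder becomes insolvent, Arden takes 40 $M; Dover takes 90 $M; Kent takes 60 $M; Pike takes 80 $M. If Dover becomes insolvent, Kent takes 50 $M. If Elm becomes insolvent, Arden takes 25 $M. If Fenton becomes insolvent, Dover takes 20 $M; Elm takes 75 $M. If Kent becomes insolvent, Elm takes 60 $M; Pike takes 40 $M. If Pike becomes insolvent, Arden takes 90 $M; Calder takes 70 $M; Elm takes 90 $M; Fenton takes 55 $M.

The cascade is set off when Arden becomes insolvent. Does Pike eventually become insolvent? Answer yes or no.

Round 1 — Arden becomes insolvent (initial).
  Dover: +40 → 40 < 120
  Elm: +50 → 50 ≥ 30
  Kent: +55 → 55 < 90
Round 2 — Elm becomes insolvent.
No further insolvencies.

no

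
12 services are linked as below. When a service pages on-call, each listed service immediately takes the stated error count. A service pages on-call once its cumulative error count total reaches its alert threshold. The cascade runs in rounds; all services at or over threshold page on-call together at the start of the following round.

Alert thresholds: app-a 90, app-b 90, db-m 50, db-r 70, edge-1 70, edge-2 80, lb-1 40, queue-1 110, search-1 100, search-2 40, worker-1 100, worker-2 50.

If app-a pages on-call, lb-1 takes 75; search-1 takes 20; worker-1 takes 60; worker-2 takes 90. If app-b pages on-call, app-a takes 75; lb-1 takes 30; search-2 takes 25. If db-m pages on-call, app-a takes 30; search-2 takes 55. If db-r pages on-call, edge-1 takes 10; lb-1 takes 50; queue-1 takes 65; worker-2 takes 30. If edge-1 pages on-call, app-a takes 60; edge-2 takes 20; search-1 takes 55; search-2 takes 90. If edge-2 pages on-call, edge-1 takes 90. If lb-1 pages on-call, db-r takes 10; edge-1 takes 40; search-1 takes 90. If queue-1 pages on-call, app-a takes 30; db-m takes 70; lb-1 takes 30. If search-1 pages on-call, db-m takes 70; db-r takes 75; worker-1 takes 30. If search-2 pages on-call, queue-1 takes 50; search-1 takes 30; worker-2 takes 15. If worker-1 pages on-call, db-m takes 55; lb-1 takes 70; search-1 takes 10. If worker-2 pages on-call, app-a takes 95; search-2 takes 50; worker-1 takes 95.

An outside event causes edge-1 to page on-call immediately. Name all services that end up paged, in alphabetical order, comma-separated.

Round 1 — edge-1 pages on-call (initial).
  app-a: +60 → 60 < 90
  edge-2: +20 → 20 < 80
  search-1: +55 → 55 < 100
  search-2: +90 → 90 ≥ 40
Round 2 — search-2 pages on-call.
  queue-1: +50 → 50 < 110
  search-1: +30 → 85 < 100
  worker-2: +15 → 15 < 50
No further pages.

edge-1, search-2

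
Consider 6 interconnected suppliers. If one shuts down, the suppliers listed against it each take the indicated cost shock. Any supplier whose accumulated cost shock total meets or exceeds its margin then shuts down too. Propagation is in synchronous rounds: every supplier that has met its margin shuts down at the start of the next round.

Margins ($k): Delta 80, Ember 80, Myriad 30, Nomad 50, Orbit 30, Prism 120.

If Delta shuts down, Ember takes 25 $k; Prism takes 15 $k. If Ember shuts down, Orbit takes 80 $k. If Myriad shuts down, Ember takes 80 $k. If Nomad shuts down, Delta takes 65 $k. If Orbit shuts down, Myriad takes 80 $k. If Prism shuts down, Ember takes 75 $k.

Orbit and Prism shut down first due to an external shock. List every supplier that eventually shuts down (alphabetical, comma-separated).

Round 1 — Orbit, Prism shut down (initial).
  Ember: +75 → 75 < 80
  Myriad: +80 → 80 ≥ 30
Round 2 — Myriad shuts down.
  Ember: +80 → 155 ≥ 80
Round 3 — Ember shuts down.
No further shutdowns.

Ember, Myriad, Orbit, Prism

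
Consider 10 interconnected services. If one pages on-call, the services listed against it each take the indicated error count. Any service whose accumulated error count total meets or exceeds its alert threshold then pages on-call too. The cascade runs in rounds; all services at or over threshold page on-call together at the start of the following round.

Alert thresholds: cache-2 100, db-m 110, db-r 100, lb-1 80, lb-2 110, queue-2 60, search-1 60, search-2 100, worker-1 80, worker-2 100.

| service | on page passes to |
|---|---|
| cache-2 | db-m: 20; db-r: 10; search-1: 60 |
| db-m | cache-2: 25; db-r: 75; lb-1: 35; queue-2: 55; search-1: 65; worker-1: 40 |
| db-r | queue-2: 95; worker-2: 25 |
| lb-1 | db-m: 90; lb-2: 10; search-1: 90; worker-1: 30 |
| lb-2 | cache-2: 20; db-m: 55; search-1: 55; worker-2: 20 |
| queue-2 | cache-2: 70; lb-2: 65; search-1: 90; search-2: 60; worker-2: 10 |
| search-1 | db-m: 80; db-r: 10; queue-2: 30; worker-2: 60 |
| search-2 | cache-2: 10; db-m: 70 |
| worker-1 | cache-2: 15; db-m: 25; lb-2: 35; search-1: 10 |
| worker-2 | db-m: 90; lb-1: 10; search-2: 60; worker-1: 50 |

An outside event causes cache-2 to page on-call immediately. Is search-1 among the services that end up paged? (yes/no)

Round 1 — cache-2 pages on-call (initial).
  db-m: +20 → 20 < 110
  db-r: +10 → 10 < 100
  search-1: +60 → 60 ≥ 60
Round 2 — search-1 pages on-call.
  db-m: +80 → 100 < 110
  db-r: +10 → 20 < 100
  queue-2: +30 → 30 < 60
  worker-2: +60 → 60 < 100
No further pages.

yes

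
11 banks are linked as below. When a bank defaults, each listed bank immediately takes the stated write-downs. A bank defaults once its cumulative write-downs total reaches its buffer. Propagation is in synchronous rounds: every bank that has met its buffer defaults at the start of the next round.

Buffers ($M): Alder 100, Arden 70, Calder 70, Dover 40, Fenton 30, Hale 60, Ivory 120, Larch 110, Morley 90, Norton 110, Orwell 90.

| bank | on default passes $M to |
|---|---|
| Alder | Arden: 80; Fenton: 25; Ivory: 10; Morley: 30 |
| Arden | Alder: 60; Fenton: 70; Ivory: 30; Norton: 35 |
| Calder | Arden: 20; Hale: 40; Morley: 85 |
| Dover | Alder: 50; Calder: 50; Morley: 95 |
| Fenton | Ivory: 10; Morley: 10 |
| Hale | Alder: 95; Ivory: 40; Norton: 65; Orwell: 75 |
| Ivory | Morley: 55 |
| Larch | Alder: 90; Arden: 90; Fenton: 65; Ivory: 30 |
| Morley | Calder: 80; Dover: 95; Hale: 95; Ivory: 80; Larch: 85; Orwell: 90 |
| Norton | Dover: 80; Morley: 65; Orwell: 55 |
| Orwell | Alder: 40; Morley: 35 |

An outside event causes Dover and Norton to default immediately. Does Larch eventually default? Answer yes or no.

no

Round 1 — Dover, Norton default (initial).
  Alder: +50 → 50 < 100
  Calder: +50 → 50 < 70
  Morley: +95+65 → 160 ≥ 90
  Orwell: +55 → 55 < 90
Round 2 — Morley defaults.
  Calder: +80 → 130 ≥ 70
  Hale: +95 → 95 ≥ 60
  Ivory: +80 → 80 < 120
  Larch: +85 → 85 < 110
  Orwell: +90 → 145 ≥ 90
Round 3 — Calder, Hale, Orwell default.
  Alder: +95+40 → 185 ≥ 100
  Arden: +20 → 20 < 70
  Ivory: +40 → 120 ≥ 120
Round 4 — Alder, Ivory default.
  Arden: +80 → 100 ≥ 70
  Fenton: +25 → 25 < 30
Round 5 — Arden defaults.
  Fenton: +70 → 95 ≥ 30
Round 6 — Fenton defaults.
No further defaults.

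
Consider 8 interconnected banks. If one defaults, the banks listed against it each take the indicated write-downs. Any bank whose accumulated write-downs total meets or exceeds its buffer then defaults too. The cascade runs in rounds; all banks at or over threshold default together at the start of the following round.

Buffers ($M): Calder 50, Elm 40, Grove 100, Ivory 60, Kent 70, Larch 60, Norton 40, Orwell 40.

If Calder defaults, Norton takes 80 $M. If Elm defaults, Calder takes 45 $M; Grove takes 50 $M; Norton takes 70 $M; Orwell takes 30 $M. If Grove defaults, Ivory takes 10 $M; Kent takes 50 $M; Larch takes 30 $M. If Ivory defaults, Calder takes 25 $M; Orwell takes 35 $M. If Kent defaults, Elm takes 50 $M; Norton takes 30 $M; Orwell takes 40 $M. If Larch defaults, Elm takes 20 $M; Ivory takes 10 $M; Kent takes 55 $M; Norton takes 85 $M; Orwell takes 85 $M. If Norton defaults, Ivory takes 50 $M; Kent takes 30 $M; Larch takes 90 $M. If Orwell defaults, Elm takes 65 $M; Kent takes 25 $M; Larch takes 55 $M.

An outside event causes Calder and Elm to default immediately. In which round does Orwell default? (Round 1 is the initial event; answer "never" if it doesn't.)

Round 1 — Calder, Elm default (initial).
  Grove: +50 → 50 < 100
  Norton: +80+70 → 150 ≥ 40
  Orwell: +30 → 30 < 40
Round 2 — Norton defaults.
  Ivory: +50 → 50 < 60
  Kent: +30 → 30 < 70
  Larch: +90 → 90 ≥ 60
Round 3 — Larch defaults.
  Ivory: +10 → 60 ≥ 60
  Kent: +55 → 85 ≥ 70
  Orwell: +85 → 115 ≥ 40
Round 4 — Ivory, Kent, Orwell default.
No further defaults.

4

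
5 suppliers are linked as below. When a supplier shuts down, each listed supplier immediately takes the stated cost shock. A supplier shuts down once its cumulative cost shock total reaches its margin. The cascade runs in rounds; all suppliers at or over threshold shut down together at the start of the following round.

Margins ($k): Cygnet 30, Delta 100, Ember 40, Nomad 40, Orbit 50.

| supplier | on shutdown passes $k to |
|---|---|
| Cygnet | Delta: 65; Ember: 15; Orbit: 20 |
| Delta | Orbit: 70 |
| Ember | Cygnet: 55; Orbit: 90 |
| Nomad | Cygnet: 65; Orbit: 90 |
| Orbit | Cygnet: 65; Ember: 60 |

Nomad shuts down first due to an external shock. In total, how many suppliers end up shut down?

Round 1 — Nomad shuts down (initial).
  Cygnet: +65 → 65 ≥ 30
  Orbit: +90 → 90 ≥ 50
Round 2 — Cygnet, Orbit shut down.
  Delta: +65 → 65 < 100
  Ember: +15+60 → 75 ≥ 40
Round 3 — Ember shuts down.
No further shutdowns.

4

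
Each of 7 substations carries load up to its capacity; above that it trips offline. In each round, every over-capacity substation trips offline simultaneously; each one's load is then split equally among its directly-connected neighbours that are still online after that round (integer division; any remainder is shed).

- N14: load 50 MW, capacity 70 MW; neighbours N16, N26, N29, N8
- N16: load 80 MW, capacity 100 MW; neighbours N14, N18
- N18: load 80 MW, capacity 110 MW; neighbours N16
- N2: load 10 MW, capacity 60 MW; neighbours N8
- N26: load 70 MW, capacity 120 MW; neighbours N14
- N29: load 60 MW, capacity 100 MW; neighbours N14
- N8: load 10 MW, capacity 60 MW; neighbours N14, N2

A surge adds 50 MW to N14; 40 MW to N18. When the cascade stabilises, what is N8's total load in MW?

35

Round 1 — N14 at 100 > 70; N18 at 120 > 110. N14, N18 trip offline.
  N14 sheds 100 MW to N16, N26, N29, N8: 25 each.
    N16: 80+25 = 105 > 100
    N26: 70+25 = 95 ≤ 120
    N29: 60+25 = 85 ≤ 100
    N8: 10+25 = 35 ≤ 60
  N18 sheds 120 MW to N16: 120 each.
    N16: 105+120 = 225 > 100
Round 2 — N16 trips offline.
  N16 sheds 225 MW: no online neighbours, lost.
No further trips.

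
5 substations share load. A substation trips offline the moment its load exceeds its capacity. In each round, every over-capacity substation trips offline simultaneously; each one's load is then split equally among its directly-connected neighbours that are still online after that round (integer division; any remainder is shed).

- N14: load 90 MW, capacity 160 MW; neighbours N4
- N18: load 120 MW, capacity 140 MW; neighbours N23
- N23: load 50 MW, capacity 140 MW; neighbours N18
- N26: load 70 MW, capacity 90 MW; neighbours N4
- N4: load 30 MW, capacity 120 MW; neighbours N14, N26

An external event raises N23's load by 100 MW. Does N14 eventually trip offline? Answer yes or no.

Round 1 — N23 at 150 > 140. N23 trips offline.
  N23 sheds 150 MW to N18: 150 each.
    N18: 120+150 = 270 > 140
Round 2 — N18 trips offline.
  N18 sheds 270 MW: no online neighbours, lost.
No further trips.

no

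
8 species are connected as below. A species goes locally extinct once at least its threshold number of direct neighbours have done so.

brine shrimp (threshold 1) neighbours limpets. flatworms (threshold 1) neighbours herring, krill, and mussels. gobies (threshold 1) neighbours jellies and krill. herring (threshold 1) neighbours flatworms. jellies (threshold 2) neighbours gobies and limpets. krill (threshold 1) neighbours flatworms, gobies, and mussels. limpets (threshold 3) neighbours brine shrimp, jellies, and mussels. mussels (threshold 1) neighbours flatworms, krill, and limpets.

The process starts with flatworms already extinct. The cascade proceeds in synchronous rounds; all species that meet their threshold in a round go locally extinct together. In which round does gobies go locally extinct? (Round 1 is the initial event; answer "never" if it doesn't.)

3

Round 1 — flatworms goes locally extinct (initial).
Round 2 — checking thresholds:
  herring: 1 of 1 neighbours ≥ 1, goes locally extinct.
  krill: 1 of 3 neighbours ≥ 1, goes locally extinct.
  mussels: 1 of 3 neighbours ≥ 1, goes locally extinct.
Round 3 — checking thresholds:
  gobies: 1 of 2 neighbours ≥ 1, goes locally extinct.
  limpets: 1 of 3 neighbours < 3, below threshold.
Round 4 — no new extinctions; cascade stops.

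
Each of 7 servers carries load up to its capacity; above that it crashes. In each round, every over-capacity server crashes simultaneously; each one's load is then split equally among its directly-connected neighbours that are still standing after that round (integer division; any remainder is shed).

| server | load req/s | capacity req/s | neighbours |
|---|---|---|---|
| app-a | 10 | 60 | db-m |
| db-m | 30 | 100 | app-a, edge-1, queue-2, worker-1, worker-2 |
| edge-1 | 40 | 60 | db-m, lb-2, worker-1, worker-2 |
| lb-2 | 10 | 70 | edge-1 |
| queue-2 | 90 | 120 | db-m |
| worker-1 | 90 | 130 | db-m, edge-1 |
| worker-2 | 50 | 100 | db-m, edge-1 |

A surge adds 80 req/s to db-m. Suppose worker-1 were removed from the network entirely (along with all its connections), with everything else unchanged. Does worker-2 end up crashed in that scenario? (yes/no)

yes

With worker-1 removed:
Round 1 — db-m at 110 > 100. db-m crashes.
  db-m sheds 110 req/s to app-a, edge-1, queue-2, worker-2: 27 each (2 lost).
    app-a: 10+27 = 37 ≤ 60
    edge-1: 40+27 = 67 > 60
    queue-2: 90+27 = 117 ≤ 120
    worker-2: 50+27 = 77 ≤ 100
Round 2 — edge-1 crashes.
  edge-1 sheds 67 req/s to lb-2, worker-2: 33 each (1 lost).
    lb-2: 10+33 = 43 ≤ 70
    worker-2: 77+33 = 110 > 100
Round 3 — worker-2 crashes.
  worker-2 sheds 110 req/s: no online neighbours, lost.
No further crashes.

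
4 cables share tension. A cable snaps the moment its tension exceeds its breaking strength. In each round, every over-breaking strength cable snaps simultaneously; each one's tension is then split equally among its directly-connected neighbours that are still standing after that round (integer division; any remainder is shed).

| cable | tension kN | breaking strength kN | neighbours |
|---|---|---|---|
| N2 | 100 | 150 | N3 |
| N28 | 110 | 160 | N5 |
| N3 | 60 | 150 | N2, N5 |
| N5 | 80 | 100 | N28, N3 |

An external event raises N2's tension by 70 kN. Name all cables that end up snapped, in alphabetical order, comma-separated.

Round 1 — N2 at 170 > 150. N2 snaps.
  N2 sheds 170 kN to N3: 170 each.
    N3: 60+170 = 230 > 150
Round 2 — N3 snaps.
  N3 sheds 230 kN to N5: 230 each.
    N5: 80+230 = 310 > 100
Round 3 — N5 snaps.
  N5 sheds 310 kN to N28: 310 each.
    N28: 110+310 = 420 > 160
Round 4 — N28 snaps.
  N28 sheds 420 kN: no online neighbours, lost.
No further breaks.

N2, N28, N3, N5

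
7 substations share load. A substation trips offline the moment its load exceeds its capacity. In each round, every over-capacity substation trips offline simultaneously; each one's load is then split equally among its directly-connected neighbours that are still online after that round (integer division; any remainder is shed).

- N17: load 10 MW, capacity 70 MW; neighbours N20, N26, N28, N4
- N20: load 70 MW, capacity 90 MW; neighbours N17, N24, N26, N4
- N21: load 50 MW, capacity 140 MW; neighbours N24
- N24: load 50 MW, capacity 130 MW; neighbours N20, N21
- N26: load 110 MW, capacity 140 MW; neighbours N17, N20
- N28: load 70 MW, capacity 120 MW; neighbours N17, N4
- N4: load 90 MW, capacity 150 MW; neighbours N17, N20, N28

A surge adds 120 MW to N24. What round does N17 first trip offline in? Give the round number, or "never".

Round 1 — N24 at 170 > 130. N24 trips offline.
  N24 sheds 170 MW to N20, N21: 85 each.
    N20: 70+85 = 155 > 90
    N21: 50+85 = 135 ≤ 140
Round 2 — N20 trips offline.
  N20 sheds 155 MW to N17, N26, N4: 51 each (2 lost).
    N17: 10+51 = 61 ≤ 70
    N26: 110+51 = 161 > 140
    N4: 90+51 = 141 ≤ 150
Round 3 — N26 trips offline.
  N26 sheds 161 MW to N17: 161 each.
    N17: 61+161 = 222 > 70
Round 4 — N17 trips offline.
  N17 sheds 222 MW to N28, N4: 111 each.
    N28: 70+111 = 181 > 120
    N4: 141+111 = 252 > 150
Round 5 — N28, N4 trip offline.
  N28 sheds 181 MW: no online neighbours, lost.
  N4 sheds 252 MW: no online neighbours, lost.
No further trips.

4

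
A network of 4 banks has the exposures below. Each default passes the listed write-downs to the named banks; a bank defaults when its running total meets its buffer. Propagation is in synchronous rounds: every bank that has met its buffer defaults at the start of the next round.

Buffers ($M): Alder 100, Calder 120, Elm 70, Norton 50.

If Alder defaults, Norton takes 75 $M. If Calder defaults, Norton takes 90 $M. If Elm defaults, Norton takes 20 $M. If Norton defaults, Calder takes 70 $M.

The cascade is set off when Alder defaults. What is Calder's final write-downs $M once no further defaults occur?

70

Round 1 — Alder defaults (initial).
  Norton: +75 → 75 ≥ 50
Round 2 — Norton defaults.
  Calder: +70 → 70 < 120
No further defaults.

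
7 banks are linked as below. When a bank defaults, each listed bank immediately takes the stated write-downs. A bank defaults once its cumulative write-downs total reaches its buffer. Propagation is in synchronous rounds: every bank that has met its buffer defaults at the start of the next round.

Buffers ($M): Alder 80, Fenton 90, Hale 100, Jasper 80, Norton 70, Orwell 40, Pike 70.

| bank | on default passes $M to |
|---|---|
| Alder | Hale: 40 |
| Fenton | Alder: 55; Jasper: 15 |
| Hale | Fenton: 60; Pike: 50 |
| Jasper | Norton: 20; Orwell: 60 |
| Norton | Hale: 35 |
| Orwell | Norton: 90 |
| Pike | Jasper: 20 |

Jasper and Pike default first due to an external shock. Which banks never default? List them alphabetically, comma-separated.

Round 1 — Jasper, Pike default (initial).
  Norton: +20 → 20 < 70
  Orwell: +60 → 60 ≥ 40
Round 2 — Orwell defaults.
  Norton: +90 → 110 ≥ 70
Round 3 — Norton defaults.
  Hale: +35 → 35 < 100
No further defaults.

Alder, Fenton, Hale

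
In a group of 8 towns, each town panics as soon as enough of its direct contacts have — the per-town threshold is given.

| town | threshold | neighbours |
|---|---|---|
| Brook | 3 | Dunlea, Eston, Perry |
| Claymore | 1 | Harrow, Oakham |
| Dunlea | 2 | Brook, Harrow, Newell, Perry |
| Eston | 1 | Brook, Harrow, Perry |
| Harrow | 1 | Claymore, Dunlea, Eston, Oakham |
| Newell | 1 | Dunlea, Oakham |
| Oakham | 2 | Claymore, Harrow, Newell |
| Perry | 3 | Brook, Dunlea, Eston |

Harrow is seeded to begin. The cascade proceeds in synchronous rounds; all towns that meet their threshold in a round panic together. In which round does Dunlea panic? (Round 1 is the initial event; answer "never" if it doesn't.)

Round 1 — Harrow panics (initial).
Round 2 — checking thresholds:
  Claymore: 1 of 2 neighbours ≥ 1, panics.
  Dunlea: 1 of 4 neighbours < 2, holds.
  Eston: 1 of 3 neighbours ≥ 1, panics.
  Oakham: 1 of 3 neighbours < 2, holds.
Round 3 — checking thresholds:
  Brook: 1 of 3 neighbours < 3, holds.
  Dunlea: 1 of 4 neighbours < 2, holds.
  Oakham: 2 of 3 neighbours ≥ 2, panics.
  Perry: 1 of 3 neighbours < 3, holds.
Round 4 — checking thresholds:
  Brook: 1 of 3 neighbours < 3, holds.
  Dunlea: 1 of 4 neighbours < 2, holds.
  Newell: 1 of 2 neighbours ≥ 1, panics.
  Perry: 1 of 3 neighbours < 3, holds.
Round 5 — checking thresholds:
  Brook: 1 of 3 neighbours < 3, holds.
  Dunlea: 2 of 4 neighbours ≥ 2, panics.
  Perry: 1 of 3 neighbours < 3, holds.
Round 6 — no new panics; cascade stops.

5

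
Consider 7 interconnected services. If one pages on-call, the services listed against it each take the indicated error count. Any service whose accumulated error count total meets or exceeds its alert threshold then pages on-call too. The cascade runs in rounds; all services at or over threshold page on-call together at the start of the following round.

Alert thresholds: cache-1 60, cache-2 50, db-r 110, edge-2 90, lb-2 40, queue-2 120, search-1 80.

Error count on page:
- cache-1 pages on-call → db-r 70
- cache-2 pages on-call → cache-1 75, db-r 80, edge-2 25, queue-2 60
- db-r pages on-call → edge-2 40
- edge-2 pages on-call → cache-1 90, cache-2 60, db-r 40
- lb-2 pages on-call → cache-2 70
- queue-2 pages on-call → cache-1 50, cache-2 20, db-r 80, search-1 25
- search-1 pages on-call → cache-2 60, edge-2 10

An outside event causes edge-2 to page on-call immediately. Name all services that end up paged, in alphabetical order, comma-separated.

Round 1 — edge-2 pages on-call (initial).
  cache-1: +90 → 90 ≥ 60
  cache-2: +60 → 60 ≥ 50
  db-r: +40 → 40 < 110
Round 2 — cache-1, cache-2 page on-call.
  db-r: +70+80 → 190 ≥ 110
  queue-2: +60 → 60 < 120
Round 3 — db-r pages on-call.
No further pages.

cache-1, cache-2, db-r, edge-2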